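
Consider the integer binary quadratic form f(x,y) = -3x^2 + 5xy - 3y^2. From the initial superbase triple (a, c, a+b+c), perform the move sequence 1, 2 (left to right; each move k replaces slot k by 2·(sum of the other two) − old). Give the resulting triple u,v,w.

start (-3,-3,-1) = (f(1,0),f(0,1),f(1,1))
replace slot 1: 2·((-3)+(-1)) − (-3) = -5 → (-5,-3,-1)
replace slot 2: 2·((-5)+(-1)) − (-3) = -9 → (-5,-9,-1)

-5,-9,-1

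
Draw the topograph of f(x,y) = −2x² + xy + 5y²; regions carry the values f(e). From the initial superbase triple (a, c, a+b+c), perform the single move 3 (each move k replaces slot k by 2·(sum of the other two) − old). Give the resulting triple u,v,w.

start (-2,5,4) = (f(1,0),f(0,1),f(1,1))
replace slot 3: 2·((-2)+5) − 4 = 2 → (-2,5,2)

-2,5,2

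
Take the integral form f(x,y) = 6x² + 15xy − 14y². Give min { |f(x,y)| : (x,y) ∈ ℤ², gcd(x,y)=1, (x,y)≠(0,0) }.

river: ρ → (-14,13,7)
river: ρ → (7,15,-12)
river: ρ → (-12,9,10)
river: ρ → (10,11,-11)
river: ρ → (-11,11,10)
river: ρ → (10,9,-12)
river: ρ → (-12,15,7)
river: ρ → (7,13,-14)
river: ρ → (-14,15,6)
river: ρ → (6,21,-5)
river: ρ → (-5,19,10)
river: ρ → (10,21,-3)
river: ρ → (-3,21,10)
river: ρ → (10,19,-5)
river: ρ → (-5,21,6)
river: ρ → (6,15,-14)
closes: descent 0, river 16
min |a| on river = 3

3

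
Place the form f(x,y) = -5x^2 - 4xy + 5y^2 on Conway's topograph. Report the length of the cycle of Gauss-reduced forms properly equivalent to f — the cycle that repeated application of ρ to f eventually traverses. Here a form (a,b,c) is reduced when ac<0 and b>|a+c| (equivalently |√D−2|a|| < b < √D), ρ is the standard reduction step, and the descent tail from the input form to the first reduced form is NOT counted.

D = 116, ⌊√D⌋ = 10
descent: ρ → (5,4,-5)  [lands on river]
river: ρ → (-5,6,4)
river: ρ → (4,10,-1)
river: ρ → (-1,10,4)
river: ρ → (4,6,-5)
river: ρ → (-5,4,5)
river: ρ → (5,6,-4)
river: ρ → (-4,10,1)
river: ρ → (1,10,-4)
river: ρ → (-4,6,5)
ρ-cycle length = 10 (tail of 1 descent step not counted)

10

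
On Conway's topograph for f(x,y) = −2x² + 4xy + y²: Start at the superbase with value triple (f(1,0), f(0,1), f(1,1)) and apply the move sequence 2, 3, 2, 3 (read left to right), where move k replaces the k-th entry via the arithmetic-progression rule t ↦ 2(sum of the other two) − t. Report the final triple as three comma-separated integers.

start (-2,1,3) = (f(1,0),f(0,1),f(1,1))
replace slot 2: 2·((-2)+3) − 1 = 1 → (-2,1,3)
replace slot 3: 2·((-2)+1) − 3 = -5 → (-2,1,-5)
replace slot 2: 2·((-2)+(-5)) − 1 = -15 → (-2,-15,-5)
replace slot 3: 2·((-2)+(-15)) − (-5) = -29 → (-2,-15,-29)

-2,-15,-29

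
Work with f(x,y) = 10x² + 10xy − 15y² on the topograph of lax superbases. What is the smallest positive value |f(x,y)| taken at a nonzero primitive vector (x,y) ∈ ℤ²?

river: ρ → (-15,20,5)
river: ρ → (5,20,-15)
river: ρ → (-15,10,10)
river: ρ → (10,10,-15)
closes: descent 0, river 4
min |a| on river = 5

5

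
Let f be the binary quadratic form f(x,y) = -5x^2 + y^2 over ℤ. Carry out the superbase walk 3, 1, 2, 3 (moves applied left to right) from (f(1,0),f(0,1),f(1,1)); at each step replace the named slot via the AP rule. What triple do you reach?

start (-5,1,-4) = (f(1,0),f(0,1),f(1,1))
replace slot 3: 2·((-5)+1) − (-4) = -4 → (-5,1,-4)
replace slot 1: 2·(1+(-4)) − (-5) = -1 → (-1,1,-4)
replace slot 2: 2·((-1)+(-4)) − 1 = -11 → (-1,-11,-4)
replace slot 3: 2·((-1)+(-11)) − (-4) = -20 → (-1,-11,-20)

-1,-11,-20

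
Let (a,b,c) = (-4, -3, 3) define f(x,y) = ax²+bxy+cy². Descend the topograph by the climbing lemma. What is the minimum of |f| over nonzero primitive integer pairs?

descent: ρ → (3,3,-4)  [lands on river]
river: ρ → (-4,5,2)
river: ρ → (2,7,-1)
river: ρ → (-1,7,2)
river: ρ → (2,5,-4)
river: ρ → (-4,3,3)
closes: descent 1, river 6
min |a| on river = 1

1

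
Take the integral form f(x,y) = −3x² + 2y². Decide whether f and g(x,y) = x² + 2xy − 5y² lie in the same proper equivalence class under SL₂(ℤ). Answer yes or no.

D₁ = 24, D₂ = 24
river cycle of f (length 2): (2, 4, -1), (-1, 4, 2)
river cycle of g (length 2): (1, 4, -2), (-2, 4, 1)
cycles differ ⇒ inequivalent

no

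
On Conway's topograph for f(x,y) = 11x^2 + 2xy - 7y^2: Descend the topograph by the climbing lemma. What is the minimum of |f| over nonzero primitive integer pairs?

descent: ρ → (-7,12,6)  [lands on river]
river: ρ → (6,12,-7)
river: ρ → (-7,16,2)
river: ρ → (2,16,-7)
closes: descent 1, river 4
min |a| on river = 2

2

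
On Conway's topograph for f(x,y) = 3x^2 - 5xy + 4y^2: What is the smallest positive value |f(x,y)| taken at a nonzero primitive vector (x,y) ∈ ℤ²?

translate: b→1 (≡-5 mod 6), so (3,-5,4)→(3,1,2)
flip: (3,1,2)→(2,-1,3)
reduced (well bottom): (2,-1,3) with a≤c, −a<b≤a
well minimum = a = 2

2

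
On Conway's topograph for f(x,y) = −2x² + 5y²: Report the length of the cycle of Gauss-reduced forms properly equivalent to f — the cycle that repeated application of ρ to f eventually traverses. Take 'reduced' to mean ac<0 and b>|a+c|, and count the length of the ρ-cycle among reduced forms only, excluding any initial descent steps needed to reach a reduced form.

D = 40, ⌊√D⌋ = 6
descent: ρ → (5,0,-2)
descent: ρ → (-2,4,3)  [lands on river]
river: ρ → (3,2,-3)
river: ρ → (-3,4,2)
river: ρ → (2,4,-3)
river: ρ → (-3,2,3)
river: ρ → (3,4,-2)
ρ-cycle length = 6 (tail of 2 descent steps not counted)

6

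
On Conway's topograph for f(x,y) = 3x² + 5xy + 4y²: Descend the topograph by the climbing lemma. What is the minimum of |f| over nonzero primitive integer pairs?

translate: b→-1 (≡5 mod 6), so (3,5,4)→(3,-1,2)
flip: (3,-1,2)→(2,1,3)
reduced (well bottom): (2,1,3) with a≤c, −a<b≤a
well minimum = a = 2

2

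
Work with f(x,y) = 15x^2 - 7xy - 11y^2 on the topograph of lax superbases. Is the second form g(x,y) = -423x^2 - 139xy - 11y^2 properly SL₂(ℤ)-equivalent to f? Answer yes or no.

D₁ = 709, D₂ = 709
river cycle of f (length 34): (-11, 7, 15), (15, 23, -3), (-3, 25, 7), (7, 17, -15), (-15, 13, 9), (9, 23, -5), (-5, 17, 21), (21, 25, -1), (-1, 25, 21), (21, 17, -5), … (24 more)
river cycle of g (length 34): (-11, 7, 15), (15, 23, -3), (-3, 25, 7), (7, 17, -15), (-15, 13, 9), (9, 23, -5), (-5, 17, 21), (21, 25, -1), (-1, 25, 21), (21, 17, -5), … (24 more)
cycles coincide ⇒ equivalent

yes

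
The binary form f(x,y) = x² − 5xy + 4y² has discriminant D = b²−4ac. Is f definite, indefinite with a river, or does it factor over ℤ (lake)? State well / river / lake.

D = b²−4ac = (-5)² − 4·1·4 = 9
D = 3² is a perfect square ⇒ form factors over ℤ ⇒ lakes

lake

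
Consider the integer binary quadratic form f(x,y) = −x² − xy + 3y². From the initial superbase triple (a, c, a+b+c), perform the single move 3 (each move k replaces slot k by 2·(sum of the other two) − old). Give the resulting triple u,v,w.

start (-1,3,1) = (f(1,0),f(0,1),f(1,1))
replace slot 3: 2·((-1)+3) − 1 = 3 → (-1,3,3)

-1,3,3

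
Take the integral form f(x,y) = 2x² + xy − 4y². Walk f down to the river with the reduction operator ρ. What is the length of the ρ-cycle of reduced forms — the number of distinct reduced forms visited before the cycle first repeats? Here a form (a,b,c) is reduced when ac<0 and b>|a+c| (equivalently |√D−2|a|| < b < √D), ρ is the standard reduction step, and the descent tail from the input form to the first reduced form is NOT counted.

D = 33, ⌊√D⌋ = 5
descent: ρ → (-4,-1,2)
descent: ρ → (2,5,-1)  [lands on river]
river: ρ → (-1,5,2)
river: ρ → (2,3,-3)
river: ρ → (-3,3,2)
ρ-cycle length = 4 (tail of 2 descent steps not counted)

4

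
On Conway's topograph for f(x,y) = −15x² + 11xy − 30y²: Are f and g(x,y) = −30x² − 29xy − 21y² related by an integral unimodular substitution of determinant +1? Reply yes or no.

D₁ = -1679, D₂ = -1679
f is negative-definite; reduce −f:
−f: reduced (well bottom): (15,-11,30) with a≤c, −a<b≤a
flip sign back: reduced form of f is (-15,11,-30)
g is negative-definite; reduce −g:
−g: flip: (30,29,21)→(21,-29,30)
−g: translate: b→13 (≡-29 mod 42), so (21,-29,30)→(21,13,22)
−g: reduced (well bottom): (21,13,22) with a≤c, −a<b≤a
flip sign back: reduced form of g is (-21,-13,-22)
reduced forms (-15, 11, -30) vs (-21, -13, -22) ⇒ inequivalent

no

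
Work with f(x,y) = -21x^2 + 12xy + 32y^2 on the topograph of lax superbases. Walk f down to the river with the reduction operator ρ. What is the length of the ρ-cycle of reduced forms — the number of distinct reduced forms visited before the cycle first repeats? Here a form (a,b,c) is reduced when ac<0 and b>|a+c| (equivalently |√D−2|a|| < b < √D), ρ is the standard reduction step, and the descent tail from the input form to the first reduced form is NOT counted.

D = 2832, ⌊√D⌋ = 53
river: ρ → (32,52,-1)
river: ρ → (-1,52,32)
river: ρ → (32,12,-21)
river: ρ → (-21,30,23)
river: ρ → (23,16,-28)
river: ρ → (-28,40,11)
river: ρ → (11,48,-12)
river: ρ → (-12,48,11)
river: ρ → (11,40,-28)
river: ρ → (-28,16,23)
river: ρ → (23,30,-21)
river: ρ → (-21,12,32)
ρ-cycle length = 12 (tail of 0 descent steps not counted)

12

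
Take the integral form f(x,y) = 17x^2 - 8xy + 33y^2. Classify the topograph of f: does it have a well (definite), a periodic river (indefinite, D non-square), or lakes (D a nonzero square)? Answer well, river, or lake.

D = b²−4ac = (-8)² − 4·17·33 = -2180
D < 0 ⇒ definite ⇒ every region one sign ⇒ single well

well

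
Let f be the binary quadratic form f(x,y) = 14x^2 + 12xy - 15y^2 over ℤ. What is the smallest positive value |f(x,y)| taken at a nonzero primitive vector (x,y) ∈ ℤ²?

river: ρ → (-15,18,11)
river: ρ → (11,26,-7)
river: ρ → (-7,30,3)
river: ρ → (3,30,-7)
river: ρ → (-7,26,11)
river: ρ → (11,18,-15)
river: ρ → (-15,12,14)
river: ρ → (14,16,-13)
river: ρ → (-13,10,17)
river: ρ → (17,24,-6)
river: ρ → (-6,24,17)
river: ρ → (17,10,-13)
river: ρ → (-13,16,14)
river: ρ → (14,12,-15)
closes: descent 0, river 14
min |a| on river = 3

3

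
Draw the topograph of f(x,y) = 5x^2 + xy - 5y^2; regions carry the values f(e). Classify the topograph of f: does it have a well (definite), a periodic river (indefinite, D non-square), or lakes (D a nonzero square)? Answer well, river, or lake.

D = b²−4ac = 1² − 4·5·(-5) = 101
D > 0 non-square ⇒ indefinite ⇒ periodic river

river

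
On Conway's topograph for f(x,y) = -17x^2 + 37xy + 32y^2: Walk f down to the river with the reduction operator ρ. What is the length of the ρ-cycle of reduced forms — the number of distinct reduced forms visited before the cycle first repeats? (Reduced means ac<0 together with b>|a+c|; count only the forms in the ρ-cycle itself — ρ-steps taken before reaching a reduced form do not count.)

D = 3545, ⌊√D⌋ = 59
river: ρ → (32,27,-22)
river: ρ → (-22,17,37)
river: ρ → (37,57,-2)
river: ρ → (-2,59,8)
river: ρ → (8,53,-23)
river: ρ → (-23,39,22)
river: ρ → (22,49,-13)
river: ρ → (-13,55,10)
river: ρ → (10,45,-38)
river: ρ → (-38,31,17)
river: ρ → (17,37,-32)
river: ρ → (-32,27,22)
river: ρ → (22,17,-37)
river: ρ → (-37,57,2)
river: ρ → (2,59,-8)
river: ρ → (-8,53,23)
river: ρ → (23,39,-22)
river: ρ → (-22,49,13)
river: ρ → (13,55,-10)
river: ρ → (-10,45,38)
river: ρ → (38,31,-17)
river: ρ → (-17,37,32)
ρ-cycle length = 22 (tail of 0 descent steps not counted)

22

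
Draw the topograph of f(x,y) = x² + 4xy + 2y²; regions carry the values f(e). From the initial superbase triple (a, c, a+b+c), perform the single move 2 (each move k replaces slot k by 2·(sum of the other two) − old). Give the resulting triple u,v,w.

start (1,2,7) = (f(1,0),f(0,1),f(1,1))
replace slot 2: 2·(1+7) − 2 = 14 → (1,14,7)

1,14,7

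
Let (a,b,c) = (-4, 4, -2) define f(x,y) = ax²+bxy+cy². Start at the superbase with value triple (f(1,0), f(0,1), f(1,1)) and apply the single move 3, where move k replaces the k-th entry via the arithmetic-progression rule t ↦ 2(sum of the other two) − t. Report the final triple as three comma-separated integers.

start (-4,-2,-2) = (f(1,0),f(0,1),f(1,1))
replace slot 3: 2·((-4)+(-2)) − (-2) = -10 → (-4,-2,-10)

-4,-2,-10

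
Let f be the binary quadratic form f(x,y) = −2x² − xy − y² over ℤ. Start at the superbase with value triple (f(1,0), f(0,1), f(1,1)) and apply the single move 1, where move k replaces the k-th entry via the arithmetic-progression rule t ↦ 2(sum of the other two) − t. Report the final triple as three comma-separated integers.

start (-2,-1,-4) = (f(1,0),f(0,1),f(1,1))
replace slot 1: 2·((-1)+(-4)) − (-2) = -8 → (-8,-1,-4)

-8,-1,-4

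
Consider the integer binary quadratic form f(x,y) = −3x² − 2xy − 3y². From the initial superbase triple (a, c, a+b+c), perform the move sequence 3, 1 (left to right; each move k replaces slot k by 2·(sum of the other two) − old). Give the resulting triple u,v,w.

start (-3,-3,-8) = (f(1,0),f(0,1),f(1,1))
replace slot 3: 2·((-3)+(-3)) − (-8) = -4 → (-3,-3,-4)
replace slot 1: 2·((-3)+(-4)) − (-3) = -11 → (-11,-3,-4)

-11,-3,-4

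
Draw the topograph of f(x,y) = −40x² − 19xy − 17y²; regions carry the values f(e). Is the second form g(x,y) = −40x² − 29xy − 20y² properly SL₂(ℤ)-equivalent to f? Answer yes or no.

D₁ = -2359, D₂ = -2359
f is negative-definite; reduce −f:
−f: flip: (40,19,17)→(17,-19,40)
−f: translate: b→15 (≡-19 mod 34), so (17,-19,40)→(17,15,38)
−f: reduced (well bottom): (17,15,38) with a≤c, −a<b≤a
flip sign back: reduced form of f is (-17,-15,-38)
g is negative-definite; reduce −g:
−g: flip: (40,29,20)→(20,-29,40)
−g: translate: b→11 (≡-29 mod 40), so (20,-29,40)→(20,11,31)
−g: reduced (well bottom): (20,11,31) with a≤c, −a<b≤a
flip sign back: reduced form of g is (-20,-11,-31)
reduced forms (-17, -15, -38) vs (-20, -11, -31) ⇒ inequivalent

no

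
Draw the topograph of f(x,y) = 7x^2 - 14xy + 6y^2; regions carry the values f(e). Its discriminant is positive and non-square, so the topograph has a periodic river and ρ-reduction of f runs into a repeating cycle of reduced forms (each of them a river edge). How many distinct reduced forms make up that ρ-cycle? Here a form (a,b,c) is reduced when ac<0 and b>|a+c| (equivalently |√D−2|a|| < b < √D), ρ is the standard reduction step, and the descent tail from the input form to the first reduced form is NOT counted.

D = 28, ⌊√D⌋ = 5
descent: ρ → (6,2,-1)
descent: ρ → (-1,4,3)  [lands on river]
river: ρ → (3,2,-2)
river: ρ → (-2,2,3)
river: ρ → (3,4,-1)
ρ-cycle length = 4 (tail of 2 descent steps not counted)

4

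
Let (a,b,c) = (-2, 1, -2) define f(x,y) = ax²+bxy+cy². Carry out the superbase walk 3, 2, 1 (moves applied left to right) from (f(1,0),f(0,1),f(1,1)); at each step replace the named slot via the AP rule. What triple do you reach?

start (-2,-2,-3) = (f(1,0),f(0,1),f(1,1))
replace slot 3: 2·((-2)+(-2)) − (-3) = -5 → (-2,-2,-5)
replace slot 2: 2·((-2)+(-5)) − (-2) = -12 → (-2,-12,-5)
replace slot 1: 2·((-12)+(-5)) − (-2) = -32 → (-32,-12,-5)

-32,-12,-5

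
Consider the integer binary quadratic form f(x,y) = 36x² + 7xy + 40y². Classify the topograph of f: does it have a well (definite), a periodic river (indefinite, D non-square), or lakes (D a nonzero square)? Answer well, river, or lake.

D = b²−4ac = 7² − 4·36·40 = -5711
D < 0 ⇒ definite ⇒ every region one sign ⇒ single well

well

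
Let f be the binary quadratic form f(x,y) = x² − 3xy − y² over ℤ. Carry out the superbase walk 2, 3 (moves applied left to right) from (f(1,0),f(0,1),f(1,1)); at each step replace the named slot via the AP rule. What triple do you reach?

start (1,-1,-3) = (f(1,0),f(0,1),f(1,1))
replace slot 2: 2·(1+(-3)) − (-1) = -3 → (1,-3,-3)
replace slot 3: 2·(1+(-3)) − (-3) = -1 → (1,-3,-1)

1,-3,-1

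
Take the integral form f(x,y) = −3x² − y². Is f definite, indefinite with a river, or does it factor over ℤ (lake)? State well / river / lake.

D = b²−4ac = 0² − 4·(-3)·(-1) = -12
D < 0 ⇒ definite ⇒ every region one sign ⇒ single well

well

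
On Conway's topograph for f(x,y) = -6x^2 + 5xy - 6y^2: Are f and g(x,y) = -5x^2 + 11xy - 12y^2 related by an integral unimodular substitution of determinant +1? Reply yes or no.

D₁ = -119, D₂ = -119
f is negative-definite; reduce −f:
−f: flip: (6,-5,6)→(6,5,6)
−f: reduced (well bottom): (6,5,6) with a≤c, −a<b≤a
flip sign back: reduced form of f is (-6,-5,-6)
g is negative-definite; reduce −g:
−g: translate: b→-1 (≡-11 mod 10), so (5,-11,12)→(5,-1,6)
−g: reduced (well bottom): (5,-1,6) with a≤c, −a<b≤a
flip sign back: reduced form of g is (-5,1,-6)
reduced forms (-6, -5, -6) vs (-5, 1, -6) ⇒ inequivalent

no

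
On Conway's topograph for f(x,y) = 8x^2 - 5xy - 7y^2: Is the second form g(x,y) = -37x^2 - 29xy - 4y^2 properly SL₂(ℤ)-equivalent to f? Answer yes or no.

D₁ = 249, D₂ = 249
river cycle of f (length 16): (-7, 5, 8), (8, 11, -4), (-4, 13, 5), (5, 7, -10), (-10, 13, 2), (2, 15, -3), (-3, 15, 2), (2, 13, -10), (-10, 7, 5), (5, 13, -4), … (6 more)
river cycle of g (length 16): (-4, 13, 5), (5, 7, -10), (-10, 13, 2), (2, 15, -3), (-3, 15, 2), (2, 13, -10), (-10, 7, 5), (5, 13, -4), (-4, 11, 8), (8, 5, -7), … (6 more)
cycles coincide ⇒ equivalent

yes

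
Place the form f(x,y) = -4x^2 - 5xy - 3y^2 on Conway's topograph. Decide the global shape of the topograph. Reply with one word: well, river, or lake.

D = b²−4ac = (-5)² − 4·(-4)·(-3) = -23
D < 0 ⇒ definite ⇒ every region one sign ⇒ single well

well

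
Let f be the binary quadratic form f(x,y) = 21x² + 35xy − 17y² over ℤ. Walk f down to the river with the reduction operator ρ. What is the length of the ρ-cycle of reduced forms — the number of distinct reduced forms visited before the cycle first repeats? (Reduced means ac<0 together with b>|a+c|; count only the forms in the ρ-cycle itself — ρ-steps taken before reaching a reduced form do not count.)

D = 2653, ⌊√D⌋ = 51
river: ρ → (-17,33,23)
river: ρ → (23,13,-27)
river: ρ → (-27,41,9)
river: ρ → (9,49,-7)
river: ρ → (-7,49,9)
river: ρ → (9,41,-27)
river: ρ → (-27,13,23)
river: ρ → (23,33,-17)
river: ρ → (-17,35,21)
river: ρ → (21,49,-3)
river: ρ → (-3,47,37)
river: ρ → (37,27,-13)
river: ρ → (-13,51,1)
river: ρ → (1,51,-13)
river: ρ → (-13,27,37)
river: ρ → (37,47,-3)
river: ρ → (-3,49,21)
river: ρ → (21,35,-17)
ρ-cycle length = 18 (tail of 0 descent steps not counted)

18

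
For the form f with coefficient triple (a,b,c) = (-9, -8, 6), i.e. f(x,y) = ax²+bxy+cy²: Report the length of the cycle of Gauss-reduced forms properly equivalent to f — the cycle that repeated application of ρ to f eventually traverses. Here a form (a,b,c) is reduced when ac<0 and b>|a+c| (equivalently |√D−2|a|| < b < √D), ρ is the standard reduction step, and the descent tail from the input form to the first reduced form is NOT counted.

D = 280, ⌊√D⌋ = 16
descent: ρ → (6,8,-9)  [lands on river]
river: ρ → (-9,10,5)
river: ρ → (5,10,-9)
river: ρ → (-9,8,6)
river: ρ → (6,16,-1)
river: ρ → (-1,16,6)
ρ-cycle length = 6 (tail of 1 descent step not counted)

6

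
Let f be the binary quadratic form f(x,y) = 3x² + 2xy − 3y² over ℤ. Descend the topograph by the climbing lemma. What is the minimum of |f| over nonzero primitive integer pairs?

river: ρ → (-3,4,2)
river: ρ → (2,4,-3)
river: ρ → (-3,2,3)
river: ρ → (3,4,-2)
river: ρ → (-2,4,3)
river: ρ → (3,2,-3)
closes: descent 0, river 6
min |a| on river = 2

2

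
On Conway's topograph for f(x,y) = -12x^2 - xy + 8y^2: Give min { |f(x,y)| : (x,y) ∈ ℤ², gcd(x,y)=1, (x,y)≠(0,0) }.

descent: ρ → (8,17,-3)  [lands on river]
river: ρ → (-3,19,2)
river: ρ → (2,17,-12)
river: ρ → (-12,7,7)
river: ρ → (7,7,-12)
river: ρ → (-12,17,2)
river: ρ → (2,19,-3)
river: ρ → (-3,17,8)
river: ρ → (8,15,-5)
river: ρ → (-5,15,8)
closes: descent 1, river 10
min |a| on river = 2

2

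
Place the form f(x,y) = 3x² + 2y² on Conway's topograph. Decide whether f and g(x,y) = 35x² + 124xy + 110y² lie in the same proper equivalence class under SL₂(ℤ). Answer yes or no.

D₁ = -24, D₂ = -24
f: flip: (3,0,2)→(2,0,3)
f: reduced (well bottom): (2,0,3) with a≤c, −a<b≤a
g: translate: b→-16 (≡124 mod 70), so (35,124,110)→(35,-16,2)
g: flip: (35,-16,2)→(2,16,35)
g: translate: b→0 (≡16 mod 4), so (2,16,35)→(2,0,3)
g: reduced (well bottom): (2,0,3) with a≤c, −a<b≤a
reduced forms (2, 0, 3) vs (2, 0, 3) ⇒ equivalent

yes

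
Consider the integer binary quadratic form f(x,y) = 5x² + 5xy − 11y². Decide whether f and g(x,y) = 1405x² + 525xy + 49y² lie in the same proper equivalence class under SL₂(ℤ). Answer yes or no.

D₁ = 245, D₂ = 245
river cycle of f (length 2): (5, 15, -1), (-1, 15, 5)
river cycle of g (length 2): (5, 15, -1), (-1, 15, 5)
cycles coincide ⇒ equivalent

yes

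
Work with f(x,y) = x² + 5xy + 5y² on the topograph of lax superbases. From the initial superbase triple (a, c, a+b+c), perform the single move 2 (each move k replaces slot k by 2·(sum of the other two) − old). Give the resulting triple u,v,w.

start (1,5,11) = (f(1,0),f(0,1),f(1,1))
replace slot 2: 2·(1+11) − 5 = 19 → (1,19,11)

1,19,11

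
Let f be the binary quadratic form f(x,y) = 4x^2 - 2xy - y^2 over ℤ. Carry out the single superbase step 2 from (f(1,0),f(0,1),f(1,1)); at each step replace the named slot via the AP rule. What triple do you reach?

start (4,-1,1) = (f(1,0),f(0,1),f(1,1))
replace slot 2: 2·(4+1) − (-1) = 11 → (4,11,1)

4,11,1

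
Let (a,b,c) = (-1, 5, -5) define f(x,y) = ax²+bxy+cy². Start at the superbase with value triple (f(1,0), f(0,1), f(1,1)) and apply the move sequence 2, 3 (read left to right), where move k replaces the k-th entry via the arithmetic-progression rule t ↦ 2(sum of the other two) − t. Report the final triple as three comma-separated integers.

start (-1,-5,-1) = (f(1,0),f(0,1),f(1,1))
replace slot 2: 2·((-1)+(-1)) − (-5) = 1 → (-1,1,-1)
replace slot 3: 2·((-1)+1) − (-1) = 1 → (-1,1,1)

-1,1,1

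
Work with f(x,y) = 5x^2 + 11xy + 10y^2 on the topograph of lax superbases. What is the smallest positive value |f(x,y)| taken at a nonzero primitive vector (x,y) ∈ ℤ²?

translate: b→1 (≡11 mod 10), so (5,11,10)→(5,1,4)
flip: (5,1,4)→(4,-1,5)
reduced (well bottom): (4,-1,5) with a≤c, −a<b≤a
well minimum = a = 4

4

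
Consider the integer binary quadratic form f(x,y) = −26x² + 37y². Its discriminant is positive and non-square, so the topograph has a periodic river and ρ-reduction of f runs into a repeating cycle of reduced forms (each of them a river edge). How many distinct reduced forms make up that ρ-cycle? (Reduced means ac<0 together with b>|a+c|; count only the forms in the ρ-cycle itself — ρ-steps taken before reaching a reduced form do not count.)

D = 3848, ⌊√D⌋ = 62
descent: ρ → (37,0,-26)
descent: ρ → (-26,52,11)  [lands on river]
river: ρ → (11,58,-11)
river: ρ → (-11,52,26)
river: ρ → (26,52,-11)
river: ρ → (-11,58,11)
river: ρ → (11,52,-26)
ρ-cycle length = 6 (tail of 2 descent steps not counted)

6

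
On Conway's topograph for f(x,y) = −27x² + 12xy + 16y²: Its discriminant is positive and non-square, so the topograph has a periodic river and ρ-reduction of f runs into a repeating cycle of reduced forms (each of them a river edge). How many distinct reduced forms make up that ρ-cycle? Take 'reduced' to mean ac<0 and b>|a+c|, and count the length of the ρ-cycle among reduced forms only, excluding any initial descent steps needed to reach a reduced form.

D = 1872, ⌊√D⌋ = 43
river: ρ → (16,20,-23)
river: ρ → (-23,26,13)
river: ρ → (13,26,-23)
river: ρ → (-23,20,16)
river: ρ → (16,12,-27)
river: ρ → (-27,42,1)
river: ρ → (1,42,-27)
river: ρ → (-27,12,16)
ρ-cycle length = 8 (tail of 0 descent steps not counted)

8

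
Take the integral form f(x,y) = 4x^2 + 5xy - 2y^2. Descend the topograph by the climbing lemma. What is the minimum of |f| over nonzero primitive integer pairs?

river: ρ → (-2,7,1)
river: ρ → (1,7,-2)
river: ρ → (-2,5,4)
river: ρ → (4,3,-3)
river: ρ → (-3,3,4)
river: ρ → (4,5,-2)
closes: descent 0, river 6
min |a| on river = 1

1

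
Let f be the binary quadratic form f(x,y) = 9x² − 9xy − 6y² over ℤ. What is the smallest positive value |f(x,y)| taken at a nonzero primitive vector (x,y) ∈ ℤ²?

descent: ρ → (-6,9,9)  [lands on river]
river: ρ → (9,9,-6)
river: ρ → (-6,15,3)
river: ρ → (3,15,-6)
closes: descent 1, river 4
min |a| on river = 3

3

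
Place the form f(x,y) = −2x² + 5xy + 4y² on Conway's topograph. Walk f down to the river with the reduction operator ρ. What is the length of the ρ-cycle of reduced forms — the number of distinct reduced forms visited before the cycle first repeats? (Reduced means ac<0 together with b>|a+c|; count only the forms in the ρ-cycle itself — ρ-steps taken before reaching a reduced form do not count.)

D = 57, ⌊√D⌋ = 7
river: ρ → (4,3,-3)
river: ρ → (-3,3,4)
river: ρ → (4,5,-2)
river: ρ → (-2,7,1)
river: ρ → (1,7,-2)
river: ρ → (-2,5,4)
ρ-cycle length = 6 (tail of 0 descent steps not counted)

6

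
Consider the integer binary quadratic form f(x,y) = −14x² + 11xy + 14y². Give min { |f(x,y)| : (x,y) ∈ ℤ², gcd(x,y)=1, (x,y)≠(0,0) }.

river: ρ → (14,17,-11)
river: ρ → (-11,27,4)
river: ρ → (4,29,-4)
river: ρ → (-4,27,11)
river: ρ → (11,17,-14)
river: ρ → (-14,11,14)
closes: descent 0, river 6
min |a| on river = 4

4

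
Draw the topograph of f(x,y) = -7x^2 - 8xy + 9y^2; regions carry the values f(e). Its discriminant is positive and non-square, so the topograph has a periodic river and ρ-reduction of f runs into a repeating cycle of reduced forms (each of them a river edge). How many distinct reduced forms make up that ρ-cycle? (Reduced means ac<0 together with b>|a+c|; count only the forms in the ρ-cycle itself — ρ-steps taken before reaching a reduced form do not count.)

D = 316, ⌊√D⌋ = 17
descent: ρ → (9,8,-7)  [lands on river]
river: ρ → (-7,6,10)
river: ρ → (10,14,-3)
river: ρ → (-3,16,5)
river: ρ → (5,14,-6)
river: ρ → (-6,10,9)
ρ-cycle length = 6 (tail of 1 descent step not counted)

6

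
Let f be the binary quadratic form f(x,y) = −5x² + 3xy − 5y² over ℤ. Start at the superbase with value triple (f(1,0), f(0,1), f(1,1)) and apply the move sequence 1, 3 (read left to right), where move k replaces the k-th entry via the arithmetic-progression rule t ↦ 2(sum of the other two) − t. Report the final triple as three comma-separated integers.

start (-5,-5,-7) = (f(1,0),f(0,1),f(1,1))
replace slot 1: 2·((-5)+(-7)) − (-5) = -19 → (-19,-5,-7)
replace slot 3: 2·((-19)+(-5)) − (-7) = -41 → (-19,-5,-41)

-19,-5,-41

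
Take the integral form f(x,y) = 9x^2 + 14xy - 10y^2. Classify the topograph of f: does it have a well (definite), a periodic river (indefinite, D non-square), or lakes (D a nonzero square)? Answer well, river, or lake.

D = b²−4ac = 14² − 4·9·(-10) = 556
D > 0 non-square ⇒ indefinite ⇒ periodic river

river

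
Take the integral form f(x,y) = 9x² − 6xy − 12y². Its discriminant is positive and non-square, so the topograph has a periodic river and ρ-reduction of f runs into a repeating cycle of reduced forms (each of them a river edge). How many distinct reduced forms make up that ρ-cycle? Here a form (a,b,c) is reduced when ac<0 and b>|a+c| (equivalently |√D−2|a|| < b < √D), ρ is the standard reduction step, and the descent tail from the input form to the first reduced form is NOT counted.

D = 468, ⌊√D⌋ = 21
descent: ρ → (-12,6,9)  [lands on river]
river: ρ → (9,12,-9)
river: ρ → (-9,6,12)
river: ρ → (12,18,-3)
river: ρ → (-3,18,12)
river: ρ → (12,6,-9)
river: ρ → (-9,12,9)
river: ρ → (9,6,-12)
river: ρ → (-12,18,3)
river: ρ → (3,18,-12)
ρ-cycle length = 10 (tail of 1 descent step not counted)

10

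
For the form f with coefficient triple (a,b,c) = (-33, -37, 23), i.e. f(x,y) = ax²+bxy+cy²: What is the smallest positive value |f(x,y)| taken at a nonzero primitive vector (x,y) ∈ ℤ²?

descent: ρ → (23,37,-33)  [lands on river]
river: ρ → (-33,29,27)
river: ρ → (27,25,-35)
river: ρ → (-35,45,17)
river: ρ → (17,57,-17)
river: ρ → (-17,45,35)
river: ρ → (35,25,-27)
river: ρ → (-27,29,33)
river: ρ → (33,37,-23)
river: ρ → (-23,55,15)
river: ρ → (15,65,-3)
river: ρ → (-3,61,57)
river: ρ → (57,53,-7)
river: ρ → (-7,59,33)
river: ρ → (33,7,-33)
river: ρ → (-33,59,7)
river: ρ → (7,53,-57)
river: ρ → (-57,61,3)
river: ρ → (3,65,-15)
river: ρ → (-15,55,23)
closes: descent 1, river 20
min |a| on river = 3

3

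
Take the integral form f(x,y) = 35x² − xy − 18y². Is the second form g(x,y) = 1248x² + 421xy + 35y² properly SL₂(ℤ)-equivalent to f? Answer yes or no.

D₁ = 2521, D₂ = 2521
river cycle of f (length 170): (-18, 37, 16), (16, 27, -28), (-28, 29, 15), (15, 31, -26), (-26, 21, 20), (20, 19, -27), (-27, 35, 12), (12, 37, -24), (-24, 11, 25), (25, 39, -10), … (160 more)
river cycle of g (length 170): (-18, 37, 16), (16, 27, -28), (-28, 29, 15), (15, 31, -26), (-26, 21, 20), (20, 19, -27), (-27, 35, 12), (12, 37, -24), (-24, 11, 25), (25, 39, -10), … (160 more)
cycles coincide ⇒ equivalent

yes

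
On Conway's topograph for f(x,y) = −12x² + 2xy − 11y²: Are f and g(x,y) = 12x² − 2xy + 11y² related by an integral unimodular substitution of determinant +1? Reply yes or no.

D₁ = -524, D₂ = -524
f is negative-definite; reduce −f:
−f: flip: (12,-2,11)→(11,2,12)
−f: reduced (well bottom): (11,2,12) with a≤c, −a<b≤a
flip sign back: reduced form of f is (-11,-2,-12)
g: flip: (12,-2,11)→(11,2,12)
g: reduced (well bottom): (11,2,12) with a≤c, −a<b≤a
reduced forms (-11, -2, -12) vs (11, 2, 12) ⇒ inequivalent

no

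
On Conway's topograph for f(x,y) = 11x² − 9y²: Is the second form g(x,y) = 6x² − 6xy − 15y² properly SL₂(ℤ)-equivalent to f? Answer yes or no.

D₁ = 396, D₂ = 396
river cycle of f (length 2): (-9, 18, 2), (2, 18, -9)
river cycle of g (length 2): (6, 18, -3), (-3, 18, 6)
cycles differ ⇒ inequivalent

no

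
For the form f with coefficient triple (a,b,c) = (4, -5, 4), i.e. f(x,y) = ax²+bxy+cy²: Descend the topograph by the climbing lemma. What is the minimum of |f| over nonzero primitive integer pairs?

translate: b→3 (≡-5 mod 8), so (4,-5,4)→(4,3,3)
flip: (4,3,3)→(3,-3,4)
translate: b→3 (≡-3 mod 6), so (3,-3,4)→(3,3,4)
reduced (well bottom): (3,3,4) with a≤c, −a<b≤a
well minimum = a = 3

3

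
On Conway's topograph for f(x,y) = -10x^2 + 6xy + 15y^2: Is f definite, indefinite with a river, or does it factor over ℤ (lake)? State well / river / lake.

D = b²−4ac = 6² − 4·(-10)·15 = 636
D > 0 non-square ⇒ indefinite ⇒ periodic river

river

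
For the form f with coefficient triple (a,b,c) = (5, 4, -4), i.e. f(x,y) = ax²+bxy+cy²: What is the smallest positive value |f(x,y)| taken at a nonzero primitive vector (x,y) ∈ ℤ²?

river: ρ → (-4,4,5)
river: ρ → (5,6,-3)
river: ρ → (-3,6,5)
river: ρ → (5,4,-4)
closes: descent 0, river 4
min |a| on river = 3

3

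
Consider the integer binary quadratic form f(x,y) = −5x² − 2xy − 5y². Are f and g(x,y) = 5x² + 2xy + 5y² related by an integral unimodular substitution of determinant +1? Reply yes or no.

D₁ = -96, D₂ = -96
f is negative-definite; reduce −f:
−f: reduced (well bottom): (5,2,5) with a≤c, −a<b≤a
flip sign back: reduced form of f is (-5,-2,-5)
g: reduced (well bottom): (5,2,5) with a≤c, −a<b≤a
reduced forms (-5, -2, -5) vs (5, 2, 5) ⇒ inequivalent

no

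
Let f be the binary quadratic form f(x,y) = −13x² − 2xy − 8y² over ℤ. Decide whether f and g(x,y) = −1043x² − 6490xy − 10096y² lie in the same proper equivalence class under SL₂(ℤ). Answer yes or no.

D₁ = -412, D₂ = -412
f is negative-definite; reduce −f:
−f: flip: (13,2,8)→(8,-2,13)
−f: reduced (well bottom): (8,-2,13) with a≤c, −a<b≤a
flip sign back: reduced form of f is (-8,2,-13)
g is negative-definite; reduce −g:
−g: translate: b→232 (≡6490 mod 2086), so (1043,6490,10096)→(1043,232,13)
−g: flip: (1043,232,13)→(13,-232,1043)
−g: translate: b→2 (≡-232 mod 26), so (13,-232,1043)→(13,2,8)
−g: flip: (13,2,8)→(8,-2,13)
−g: reduced (well bottom): (8,-2,13) with a≤c, −a<b≤a
flip sign back: reduced form of g is (-8,2,-13)
reduced forms (-8, 2, -13) vs (-8, 2, -13) ⇒ equivalent

yes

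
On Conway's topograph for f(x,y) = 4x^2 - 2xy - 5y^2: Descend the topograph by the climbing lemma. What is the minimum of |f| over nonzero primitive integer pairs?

descent: ρ → (-5,2,4)  [lands on river]
river: ρ → (4,6,-3)
river: ρ → (-3,6,4)
river: ρ → (4,2,-5)
river: ρ → (-5,8,1)
river: ρ → (1,8,-5)
closes: descent 1, river 6
min |a| on river = 1

1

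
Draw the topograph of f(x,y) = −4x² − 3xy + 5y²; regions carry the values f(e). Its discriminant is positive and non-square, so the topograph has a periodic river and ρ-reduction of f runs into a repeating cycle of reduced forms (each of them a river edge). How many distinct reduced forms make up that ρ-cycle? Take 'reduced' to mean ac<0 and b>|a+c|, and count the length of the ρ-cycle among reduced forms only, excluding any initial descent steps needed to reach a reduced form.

D = 89, ⌊√D⌋ = 9
descent: ρ → (5,3,-4)  [lands on river]
river: ρ → (-4,5,4)
river: ρ → (4,3,-5)
river: ρ → (-5,7,2)
river: ρ → (2,9,-1)
river: ρ → (-1,9,2)
river: ρ → (2,7,-5)
river: ρ → (-5,3,4)
river: ρ → (4,5,-4)
river: ρ → (-4,3,5)
river: ρ → (5,7,-2)
river: ρ → (-2,9,1)
river: ρ → (1,9,-2)
river: ρ → (-2,7,5)
ρ-cycle length = 14 (tail of 1 descent step not counted)

14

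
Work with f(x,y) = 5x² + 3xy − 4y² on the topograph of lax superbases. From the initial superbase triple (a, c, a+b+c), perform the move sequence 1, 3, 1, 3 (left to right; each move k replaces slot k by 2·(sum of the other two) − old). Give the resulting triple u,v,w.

start (5,-4,4) = (f(1,0),f(0,1),f(1,1))
replace slot 1: 2·((-4)+4) − 5 = -5 → (-5,-4,4)
replace slot 3: 2·((-5)+(-4)) − 4 = -22 → (-5,-4,-22)
replace slot 1: 2·((-4)+(-22)) − (-5) = -47 → (-47,-4,-22)
replace slot 3: 2·((-47)+(-4)) − (-22) = -80 → (-47,-4,-80)

-47,-4,-80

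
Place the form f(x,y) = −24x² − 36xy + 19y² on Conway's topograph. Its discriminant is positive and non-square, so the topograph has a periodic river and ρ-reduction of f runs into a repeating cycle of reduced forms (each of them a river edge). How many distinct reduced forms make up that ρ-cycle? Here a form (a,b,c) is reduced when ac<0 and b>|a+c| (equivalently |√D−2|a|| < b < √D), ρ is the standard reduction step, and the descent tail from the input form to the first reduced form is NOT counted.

D = 3120, ⌊√D⌋ = 55
descent: ρ → (19,36,-24)  [lands on river]
river: ρ → (-24,12,31)
river: ρ → (31,50,-5)
river: ρ → (-5,50,31)
river: ρ → (31,12,-24)
river: ρ → (-24,36,19)
river: ρ → (19,40,-20)
river: ρ → (-20,40,19)
ρ-cycle length = 8 (tail of 1 descent step not counted)

8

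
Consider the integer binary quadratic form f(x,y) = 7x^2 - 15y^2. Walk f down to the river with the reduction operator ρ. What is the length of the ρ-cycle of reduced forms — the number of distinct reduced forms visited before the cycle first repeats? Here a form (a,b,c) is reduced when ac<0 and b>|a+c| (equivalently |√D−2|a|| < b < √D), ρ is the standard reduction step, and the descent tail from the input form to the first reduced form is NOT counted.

D = 420, ⌊√D⌋ = 20
descent: ρ → (-15,0,7)
descent: ρ → (7,14,-8)  [lands on river]
river: ρ → (-8,18,3)
river: ρ → (3,18,-8)
river: ρ → (-8,14,7)
ρ-cycle length = 4 (tail of 2 descent steps not counted)

4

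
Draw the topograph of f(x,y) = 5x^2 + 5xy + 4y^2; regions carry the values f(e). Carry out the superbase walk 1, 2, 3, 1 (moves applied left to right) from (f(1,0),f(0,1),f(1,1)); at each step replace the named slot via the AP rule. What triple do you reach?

start (5,4,14) = (f(1,0),f(0,1),f(1,1))
replace slot 1: 2·(4+14) − 5 = 31 → (31,4,14)
replace slot 2: 2·(31+14) − 4 = 86 → (31,86,14)
replace slot 3: 2·(31+86) − 14 = 220 → (31,86,220)
replace slot 1: 2·(86+220) − 31 = 581 → (581,86,220)

581,86,220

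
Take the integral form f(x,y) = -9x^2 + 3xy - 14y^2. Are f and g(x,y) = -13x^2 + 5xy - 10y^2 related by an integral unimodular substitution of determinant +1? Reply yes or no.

D₁ = -495, D₂ = -495
f is negative-definite; reduce −f:
−f: reduced (well bottom): (9,-3,14) with a≤c, −a<b≤a
flip sign back: reduced form of f is (-9,3,-14)
g is negative-definite; reduce −g:
−g: flip: (13,-5,10)→(10,5,13)
−g: reduced (well bottom): (10,5,13) with a≤c, −a<b≤a
flip sign back: reduced form of g is (-10,-5,-13)
reduced forms (-9, 3, -14) vs (-10, -5, -13) ⇒ inequivalent

no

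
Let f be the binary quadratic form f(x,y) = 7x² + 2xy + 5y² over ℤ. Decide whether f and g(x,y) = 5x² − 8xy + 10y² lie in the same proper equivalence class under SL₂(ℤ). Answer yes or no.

D₁ = -136, D₂ = -136
f: flip: (7,2,5)→(5,-2,7)
f: reduced (well bottom): (5,-2,7) with a≤c, −a<b≤a
g: translate: b→2 (≡-8 mod 10), so (5,-8,10)→(5,2,7)
g: reduced (well bottom): (5,2,7) with a≤c, −a<b≤a
reduced forms (5, -2, 7) vs (5, 2, 7) ⇒ inequivalent

no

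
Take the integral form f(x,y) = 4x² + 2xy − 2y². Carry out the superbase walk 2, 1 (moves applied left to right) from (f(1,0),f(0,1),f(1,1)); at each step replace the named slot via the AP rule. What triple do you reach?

start (4,-2,4) = (f(1,0),f(0,1),f(1,1))
replace slot 2: 2·(4+4) − (-2) = 18 → (4,18,4)
replace slot 1: 2·(18+4) − 4 = 40 → (40,18,4)

40,18,4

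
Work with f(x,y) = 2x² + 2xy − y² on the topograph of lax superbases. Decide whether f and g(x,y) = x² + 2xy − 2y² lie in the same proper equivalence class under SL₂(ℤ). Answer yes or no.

D₁ = 12, D₂ = 12
river cycle of f (length 2): (-1, 2, 2), (2, 2, -1)
river cycle of g (length 2): (-2, 2, 1), (1, 2, -2)
cycles differ ⇒ inequivalent

no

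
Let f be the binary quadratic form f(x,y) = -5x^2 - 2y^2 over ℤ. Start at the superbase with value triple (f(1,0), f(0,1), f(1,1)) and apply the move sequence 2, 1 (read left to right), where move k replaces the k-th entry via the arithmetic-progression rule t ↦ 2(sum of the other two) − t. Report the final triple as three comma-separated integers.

start (-5,-2,-7) = (f(1,0),f(0,1),f(1,1))
replace slot 2: 2·((-5)+(-7)) − (-2) = -22 → (-5,-22,-7)
replace slot 1: 2·((-22)+(-7)) − (-5) = -53 → (-53,-22,-7)

-53,-22,-7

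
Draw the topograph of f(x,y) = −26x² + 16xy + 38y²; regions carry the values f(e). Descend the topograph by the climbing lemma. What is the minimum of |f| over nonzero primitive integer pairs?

river: ρ → (38,60,-4)
river: ρ → (-4,60,38)
river: ρ → (38,16,-26)
river: ρ → (-26,36,28)
river: ρ → (28,20,-34)
river: ρ → (-34,48,14)
river: ρ → (14,64,-2)
river: ρ → (-2,64,14)
river: ρ → (14,48,-34)
river: ρ → (-34,20,28)
river: ρ → (28,36,-26)
river: ρ → (-26,16,38)
closes: descent 0, river 12
min |a| on river = 2

2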